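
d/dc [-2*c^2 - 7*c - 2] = -4*c - 7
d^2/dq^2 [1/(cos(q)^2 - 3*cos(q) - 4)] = (4*sin(q)^4 - 27*sin(q)^2 - 3*cos(q)/4 - 9*cos(3*q)/4 - 3)/(sin(q)^2 + 3*cos(q) + 3)^3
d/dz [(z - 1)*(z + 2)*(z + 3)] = 3*z^2 + 8*z + 1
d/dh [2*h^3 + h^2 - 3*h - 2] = 6*h^2 + 2*h - 3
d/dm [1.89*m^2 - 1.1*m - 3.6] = 3.78*m - 1.1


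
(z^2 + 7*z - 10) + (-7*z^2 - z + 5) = -6*z^2 + 6*z - 5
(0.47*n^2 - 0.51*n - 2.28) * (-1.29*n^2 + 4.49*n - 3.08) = -0.6063*n^4 + 2.7682*n^3 - 0.7963*n^2 - 8.6664*n + 7.0224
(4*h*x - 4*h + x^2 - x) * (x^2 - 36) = 4*h*x^3 - 4*h*x^2 - 144*h*x + 144*h + x^4 - x^3 - 36*x^2 + 36*x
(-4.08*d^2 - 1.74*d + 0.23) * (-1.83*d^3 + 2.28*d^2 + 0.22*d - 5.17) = 7.4664*d^5 - 6.1182*d^4 - 5.2857*d^3 + 21.2352*d^2 + 9.0464*d - 1.1891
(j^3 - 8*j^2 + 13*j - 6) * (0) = 0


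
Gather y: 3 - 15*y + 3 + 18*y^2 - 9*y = 18*y^2 - 24*y + 6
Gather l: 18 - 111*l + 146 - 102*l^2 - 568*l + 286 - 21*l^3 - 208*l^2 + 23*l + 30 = -21*l^3 - 310*l^2 - 656*l + 480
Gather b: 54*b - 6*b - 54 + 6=48*b - 48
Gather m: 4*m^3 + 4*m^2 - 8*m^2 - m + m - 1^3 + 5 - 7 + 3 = 4*m^3 - 4*m^2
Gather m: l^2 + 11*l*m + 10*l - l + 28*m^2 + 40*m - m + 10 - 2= l^2 + 9*l + 28*m^2 + m*(11*l + 39) + 8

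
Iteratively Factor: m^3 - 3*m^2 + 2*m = (m)*(m^2 - 3*m + 2) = m*(m - 1)*(m - 2)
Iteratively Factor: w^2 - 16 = (w + 4)*(w - 4)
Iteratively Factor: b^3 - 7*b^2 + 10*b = (b)*(b^2 - 7*b + 10) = b*(b - 5)*(b - 2)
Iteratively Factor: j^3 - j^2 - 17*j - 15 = (j + 3)*(j^2 - 4*j - 5) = (j + 1)*(j + 3)*(j - 5)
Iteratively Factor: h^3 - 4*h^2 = (h)*(h^2 - 4*h) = h*(h - 4)*(h)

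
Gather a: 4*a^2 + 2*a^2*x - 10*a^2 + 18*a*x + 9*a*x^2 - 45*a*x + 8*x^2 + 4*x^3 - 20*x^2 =a^2*(2*x - 6) + a*(9*x^2 - 27*x) + 4*x^3 - 12*x^2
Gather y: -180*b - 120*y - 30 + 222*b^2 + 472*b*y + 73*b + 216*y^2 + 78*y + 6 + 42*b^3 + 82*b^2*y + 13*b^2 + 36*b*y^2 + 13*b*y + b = 42*b^3 + 235*b^2 - 106*b + y^2*(36*b + 216) + y*(82*b^2 + 485*b - 42) - 24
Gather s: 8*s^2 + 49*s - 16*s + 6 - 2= 8*s^2 + 33*s + 4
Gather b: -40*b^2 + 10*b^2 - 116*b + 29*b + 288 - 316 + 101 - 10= -30*b^2 - 87*b + 63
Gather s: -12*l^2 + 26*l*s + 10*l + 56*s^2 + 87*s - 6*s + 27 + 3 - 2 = -12*l^2 + 10*l + 56*s^2 + s*(26*l + 81) + 28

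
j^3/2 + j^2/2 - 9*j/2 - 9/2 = (j/2 + 1/2)*(j - 3)*(j + 3)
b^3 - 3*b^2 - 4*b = b*(b - 4)*(b + 1)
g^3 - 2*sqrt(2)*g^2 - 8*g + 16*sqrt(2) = (g - 2*sqrt(2))^2*(g + 2*sqrt(2))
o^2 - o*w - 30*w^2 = (o - 6*w)*(o + 5*w)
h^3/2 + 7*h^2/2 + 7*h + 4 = (h/2 + 1)*(h + 1)*(h + 4)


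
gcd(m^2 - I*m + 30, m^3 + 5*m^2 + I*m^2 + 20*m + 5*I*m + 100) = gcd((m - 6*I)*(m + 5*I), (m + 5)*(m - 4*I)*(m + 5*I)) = m + 5*I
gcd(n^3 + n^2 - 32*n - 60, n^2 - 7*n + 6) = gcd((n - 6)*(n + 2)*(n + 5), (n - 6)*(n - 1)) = n - 6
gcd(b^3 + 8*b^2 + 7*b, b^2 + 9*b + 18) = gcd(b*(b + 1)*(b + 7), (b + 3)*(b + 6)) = 1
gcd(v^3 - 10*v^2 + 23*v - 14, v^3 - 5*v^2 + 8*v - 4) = v^2 - 3*v + 2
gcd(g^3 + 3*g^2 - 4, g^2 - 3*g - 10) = g + 2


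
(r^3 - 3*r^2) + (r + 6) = r^3 - 3*r^2 + r + 6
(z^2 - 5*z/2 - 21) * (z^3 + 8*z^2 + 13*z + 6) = z^5 + 11*z^4/2 - 28*z^3 - 389*z^2/2 - 288*z - 126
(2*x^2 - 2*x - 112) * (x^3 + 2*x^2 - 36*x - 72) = 2*x^5 + 2*x^4 - 188*x^3 - 296*x^2 + 4176*x + 8064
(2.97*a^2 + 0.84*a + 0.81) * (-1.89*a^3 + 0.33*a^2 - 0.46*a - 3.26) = -5.6133*a^5 - 0.6075*a^4 - 2.6199*a^3 - 9.8013*a^2 - 3.111*a - 2.6406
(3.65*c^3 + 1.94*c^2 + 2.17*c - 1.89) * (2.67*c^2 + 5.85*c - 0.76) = 9.7455*c^5 + 26.5323*c^4 + 14.3689*c^3 + 6.1738*c^2 - 12.7057*c + 1.4364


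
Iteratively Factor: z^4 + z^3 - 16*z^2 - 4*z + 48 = (z - 2)*(z^3 + 3*z^2 - 10*z - 24) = (z - 2)*(z + 4)*(z^2 - z - 6) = (z - 2)*(z + 2)*(z + 4)*(z - 3)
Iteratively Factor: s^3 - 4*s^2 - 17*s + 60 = (s - 3)*(s^2 - s - 20) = (s - 5)*(s - 3)*(s + 4)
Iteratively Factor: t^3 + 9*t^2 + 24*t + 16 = (t + 1)*(t^2 + 8*t + 16) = (t + 1)*(t + 4)*(t + 4)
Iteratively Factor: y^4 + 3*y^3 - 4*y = (y - 1)*(y^3 + 4*y^2 + 4*y) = (y - 1)*(y + 2)*(y^2 + 2*y) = (y - 1)*(y + 2)^2*(y)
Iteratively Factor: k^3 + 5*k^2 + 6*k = (k + 3)*(k^2 + 2*k) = (k + 2)*(k + 3)*(k)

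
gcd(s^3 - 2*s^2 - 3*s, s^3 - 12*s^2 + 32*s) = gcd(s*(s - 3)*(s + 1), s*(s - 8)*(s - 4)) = s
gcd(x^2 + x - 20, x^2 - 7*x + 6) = 1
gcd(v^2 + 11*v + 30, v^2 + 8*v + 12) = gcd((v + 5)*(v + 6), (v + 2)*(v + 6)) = v + 6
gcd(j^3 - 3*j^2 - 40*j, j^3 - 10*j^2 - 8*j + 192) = j - 8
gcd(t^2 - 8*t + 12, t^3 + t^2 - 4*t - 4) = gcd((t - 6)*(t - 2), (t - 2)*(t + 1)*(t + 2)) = t - 2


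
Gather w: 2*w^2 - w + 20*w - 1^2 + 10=2*w^2 + 19*w + 9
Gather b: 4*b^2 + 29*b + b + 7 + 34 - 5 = 4*b^2 + 30*b + 36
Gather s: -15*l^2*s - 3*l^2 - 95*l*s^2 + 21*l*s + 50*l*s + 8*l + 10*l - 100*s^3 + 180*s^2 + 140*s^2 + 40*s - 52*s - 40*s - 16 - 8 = -3*l^2 + 18*l - 100*s^3 + s^2*(320 - 95*l) + s*(-15*l^2 + 71*l - 52) - 24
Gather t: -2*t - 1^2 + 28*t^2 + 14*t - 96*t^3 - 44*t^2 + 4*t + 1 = -96*t^3 - 16*t^2 + 16*t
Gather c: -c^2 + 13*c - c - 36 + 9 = -c^2 + 12*c - 27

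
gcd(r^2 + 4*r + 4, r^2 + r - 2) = r + 2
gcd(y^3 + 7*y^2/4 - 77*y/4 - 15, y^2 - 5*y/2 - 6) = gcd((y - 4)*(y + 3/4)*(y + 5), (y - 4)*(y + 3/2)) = y - 4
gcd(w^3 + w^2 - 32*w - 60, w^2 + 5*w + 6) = w + 2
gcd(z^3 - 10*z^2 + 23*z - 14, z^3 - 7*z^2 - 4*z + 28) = z^2 - 9*z + 14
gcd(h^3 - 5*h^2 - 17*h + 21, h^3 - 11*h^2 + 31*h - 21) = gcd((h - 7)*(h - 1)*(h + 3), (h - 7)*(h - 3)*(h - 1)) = h^2 - 8*h + 7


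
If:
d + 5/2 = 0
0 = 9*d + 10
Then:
No Solution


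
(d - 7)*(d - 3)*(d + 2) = d^3 - 8*d^2 + d + 42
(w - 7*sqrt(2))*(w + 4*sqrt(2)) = w^2 - 3*sqrt(2)*w - 56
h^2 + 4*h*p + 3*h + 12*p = (h + 3)*(h + 4*p)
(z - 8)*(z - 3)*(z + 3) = z^3 - 8*z^2 - 9*z + 72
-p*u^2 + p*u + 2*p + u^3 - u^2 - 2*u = (-p + u)*(u - 2)*(u + 1)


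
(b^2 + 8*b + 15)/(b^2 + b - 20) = (b + 3)/(b - 4)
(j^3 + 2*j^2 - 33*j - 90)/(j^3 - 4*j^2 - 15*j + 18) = (j + 5)/(j - 1)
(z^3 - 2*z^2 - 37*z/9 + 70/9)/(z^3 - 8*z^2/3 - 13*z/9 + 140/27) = 3*(z + 2)/(3*z + 4)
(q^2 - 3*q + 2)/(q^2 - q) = (q - 2)/q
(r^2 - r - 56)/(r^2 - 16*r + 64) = (r + 7)/(r - 8)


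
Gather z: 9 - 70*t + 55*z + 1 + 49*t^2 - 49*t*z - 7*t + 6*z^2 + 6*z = 49*t^2 - 77*t + 6*z^2 + z*(61 - 49*t) + 10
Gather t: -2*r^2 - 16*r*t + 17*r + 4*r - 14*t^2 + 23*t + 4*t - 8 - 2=-2*r^2 + 21*r - 14*t^2 + t*(27 - 16*r) - 10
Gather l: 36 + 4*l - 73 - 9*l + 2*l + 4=-3*l - 33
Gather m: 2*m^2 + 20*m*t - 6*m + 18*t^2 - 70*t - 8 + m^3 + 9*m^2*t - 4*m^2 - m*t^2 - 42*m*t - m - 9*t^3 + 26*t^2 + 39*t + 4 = m^3 + m^2*(9*t - 2) + m*(-t^2 - 22*t - 7) - 9*t^3 + 44*t^2 - 31*t - 4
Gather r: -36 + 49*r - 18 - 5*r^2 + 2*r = -5*r^2 + 51*r - 54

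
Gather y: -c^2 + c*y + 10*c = -c^2 + c*y + 10*c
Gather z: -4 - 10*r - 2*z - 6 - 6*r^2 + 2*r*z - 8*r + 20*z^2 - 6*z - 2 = -6*r^2 - 18*r + 20*z^2 + z*(2*r - 8) - 12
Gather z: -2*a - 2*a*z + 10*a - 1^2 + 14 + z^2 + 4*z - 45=8*a + z^2 + z*(4 - 2*a) - 32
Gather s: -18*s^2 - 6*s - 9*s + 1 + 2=-18*s^2 - 15*s + 3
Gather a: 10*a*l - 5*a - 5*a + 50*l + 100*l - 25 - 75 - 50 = a*(10*l - 10) + 150*l - 150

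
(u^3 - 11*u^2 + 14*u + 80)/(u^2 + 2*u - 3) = (u^3 - 11*u^2 + 14*u + 80)/(u^2 + 2*u - 3)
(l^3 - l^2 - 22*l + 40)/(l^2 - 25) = (l^2 - 6*l + 8)/(l - 5)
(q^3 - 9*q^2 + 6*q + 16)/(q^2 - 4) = (q^2 - 7*q - 8)/(q + 2)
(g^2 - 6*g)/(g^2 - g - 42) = g*(6 - g)/(-g^2 + g + 42)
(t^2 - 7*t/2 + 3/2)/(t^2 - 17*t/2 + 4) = (t - 3)/(t - 8)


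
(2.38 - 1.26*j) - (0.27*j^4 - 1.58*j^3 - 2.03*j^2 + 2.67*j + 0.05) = -0.27*j^4 + 1.58*j^3 + 2.03*j^2 - 3.93*j + 2.33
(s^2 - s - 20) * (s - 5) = s^3 - 6*s^2 - 15*s + 100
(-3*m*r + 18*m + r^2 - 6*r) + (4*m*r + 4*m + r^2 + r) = m*r + 22*m + 2*r^2 - 5*r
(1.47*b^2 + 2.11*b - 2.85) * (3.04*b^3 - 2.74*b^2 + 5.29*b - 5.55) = 4.4688*b^5 + 2.3866*b^4 - 6.6691*b^3 + 10.8124*b^2 - 26.787*b + 15.8175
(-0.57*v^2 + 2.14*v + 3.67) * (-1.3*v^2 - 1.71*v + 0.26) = 0.741*v^4 - 1.8073*v^3 - 8.5786*v^2 - 5.7193*v + 0.9542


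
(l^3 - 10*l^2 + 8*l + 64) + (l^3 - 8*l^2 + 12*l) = 2*l^3 - 18*l^2 + 20*l + 64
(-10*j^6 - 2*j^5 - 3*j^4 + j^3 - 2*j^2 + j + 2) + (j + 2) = -10*j^6 - 2*j^5 - 3*j^4 + j^3 - 2*j^2 + 2*j + 4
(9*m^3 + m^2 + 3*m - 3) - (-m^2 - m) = 9*m^3 + 2*m^2 + 4*m - 3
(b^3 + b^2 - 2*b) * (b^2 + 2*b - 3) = b^5 + 3*b^4 - 3*b^3 - 7*b^2 + 6*b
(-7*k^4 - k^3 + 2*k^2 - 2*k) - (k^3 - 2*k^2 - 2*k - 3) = -7*k^4 - 2*k^3 + 4*k^2 + 3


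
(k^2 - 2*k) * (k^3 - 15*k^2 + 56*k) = k^5 - 17*k^4 + 86*k^3 - 112*k^2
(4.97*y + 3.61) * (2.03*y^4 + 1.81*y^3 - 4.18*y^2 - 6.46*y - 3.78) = 10.0891*y^5 + 16.324*y^4 - 14.2405*y^3 - 47.196*y^2 - 42.1072*y - 13.6458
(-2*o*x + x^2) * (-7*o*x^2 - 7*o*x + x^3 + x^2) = 14*o^2*x^3 + 14*o^2*x^2 - 9*o*x^4 - 9*o*x^3 + x^5 + x^4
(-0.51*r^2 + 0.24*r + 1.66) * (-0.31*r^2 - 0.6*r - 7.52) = 0.1581*r^4 + 0.2316*r^3 + 3.1766*r^2 - 2.8008*r - 12.4832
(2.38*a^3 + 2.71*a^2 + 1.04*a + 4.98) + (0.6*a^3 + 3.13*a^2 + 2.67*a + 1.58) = 2.98*a^3 + 5.84*a^2 + 3.71*a + 6.56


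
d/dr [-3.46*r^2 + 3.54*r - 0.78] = 3.54 - 6.92*r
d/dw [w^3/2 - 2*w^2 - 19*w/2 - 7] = 3*w^2/2 - 4*w - 19/2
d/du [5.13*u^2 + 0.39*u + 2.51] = 10.26*u + 0.39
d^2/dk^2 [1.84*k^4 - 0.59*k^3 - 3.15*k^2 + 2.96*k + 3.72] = 22.08*k^2 - 3.54*k - 6.3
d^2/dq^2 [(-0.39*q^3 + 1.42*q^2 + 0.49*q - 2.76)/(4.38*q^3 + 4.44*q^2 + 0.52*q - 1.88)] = (69.6525120000001*q^6 + 61.7317200000001*q^5 - 636.154704*q^4 - 691.27992*q^3 - 242.350272*q^2 - 158.32512*q - 36.573408)/(84.027672*q^9 + 255.536208*q^8 + 288.964368*q^7 + 40.003632*q^6 - 185.058144*q^5 - 133.274304*q^4 + 20.53936*q^3 + 45.553152*q^2 + 5.513664*q - 6.644672)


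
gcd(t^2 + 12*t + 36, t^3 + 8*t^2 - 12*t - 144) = t^2 + 12*t + 36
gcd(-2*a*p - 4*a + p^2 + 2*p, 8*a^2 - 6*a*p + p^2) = -2*a + p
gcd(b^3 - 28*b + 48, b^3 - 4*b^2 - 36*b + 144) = b^2 + 2*b - 24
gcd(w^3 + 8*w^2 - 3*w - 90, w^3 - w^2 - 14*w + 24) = w - 3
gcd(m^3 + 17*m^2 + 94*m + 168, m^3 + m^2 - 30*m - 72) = m + 4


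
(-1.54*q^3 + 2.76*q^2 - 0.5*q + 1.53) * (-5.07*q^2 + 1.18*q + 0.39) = 7.8078*q^5 - 15.8104*q^4 + 5.1912*q^3 - 7.2707*q^2 + 1.6104*q + 0.5967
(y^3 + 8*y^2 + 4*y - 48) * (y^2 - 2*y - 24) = y^5 + 6*y^4 - 36*y^3 - 248*y^2 + 1152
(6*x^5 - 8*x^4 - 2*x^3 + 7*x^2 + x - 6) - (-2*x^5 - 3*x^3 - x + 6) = 8*x^5 - 8*x^4 + x^3 + 7*x^2 + 2*x - 12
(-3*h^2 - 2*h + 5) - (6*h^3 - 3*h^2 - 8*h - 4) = -6*h^3 + 6*h + 9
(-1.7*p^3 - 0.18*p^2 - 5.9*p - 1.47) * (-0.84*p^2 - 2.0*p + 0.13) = 1.428*p^5 + 3.5512*p^4 + 5.095*p^3 + 13.0114*p^2 + 2.173*p - 0.1911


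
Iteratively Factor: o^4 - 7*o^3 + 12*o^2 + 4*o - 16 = (o - 2)*(o^3 - 5*o^2 + 2*o + 8) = (o - 2)^2*(o^2 - 3*o - 4) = (o - 4)*(o - 2)^2*(o + 1)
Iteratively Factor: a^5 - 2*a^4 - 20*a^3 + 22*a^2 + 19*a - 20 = (a - 1)*(a^4 - a^3 - 21*a^2 + a + 20) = (a - 5)*(a - 1)*(a^3 + 4*a^2 - a - 4) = (a - 5)*(a - 1)^2*(a^2 + 5*a + 4) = (a - 5)*(a - 1)^2*(a + 4)*(a + 1)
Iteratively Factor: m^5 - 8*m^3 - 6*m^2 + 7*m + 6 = (m + 2)*(m^4 - 2*m^3 - 4*m^2 + 2*m + 3) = (m + 1)*(m + 2)*(m^3 - 3*m^2 - m + 3) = (m + 1)^2*(m + 2)*(m^2 - 4*m + 3) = (m - 3)*(m + 1)^2*(m + 2)*(m - 1)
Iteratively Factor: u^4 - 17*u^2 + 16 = (u - 1)*(u^3 + u^2 - 16*u - 16) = (u - 1)*(u + 4)*(u^2 - 3*u - 4) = (u - 1)*(u + 1)*(u + 4)*(u - 4)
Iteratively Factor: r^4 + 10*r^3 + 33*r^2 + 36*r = (r + 3)*(r^3 + 7*r^2 + 12*r) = (r + 3)*(r + 4)*(r^2 + 3*r) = (r + 3)^2*(r + 4)*(r)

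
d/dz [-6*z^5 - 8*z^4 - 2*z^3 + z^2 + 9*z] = -30*z^4 - 32*z^3 - 6*z^2 + 2*z + 9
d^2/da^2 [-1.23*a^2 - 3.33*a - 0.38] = -2.46000000000000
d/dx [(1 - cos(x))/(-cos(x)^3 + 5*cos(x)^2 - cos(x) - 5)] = 32*(cos(x)^3 - 4*cos(x)^2 + 5*cos(x) - 3)*sin(x)/(20*sin(x)^2 + 7*cos(x) + cos(3*x))^2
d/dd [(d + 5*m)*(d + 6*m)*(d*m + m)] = m*(3*d^2 + 22*d*m + 2*d + 30*m^2 + 11*m)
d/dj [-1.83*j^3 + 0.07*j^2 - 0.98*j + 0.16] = -5.49*j^2 + 0.14*j - 0.98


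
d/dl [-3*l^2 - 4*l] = -6*l - 4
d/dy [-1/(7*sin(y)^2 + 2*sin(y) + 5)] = 2*(7*sin(y) + 1)*cos(y)/(7*sin(y)^2 + 2*sin(y) + 5)^2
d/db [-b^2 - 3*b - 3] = -2*b - 3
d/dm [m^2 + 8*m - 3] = 2*m + 8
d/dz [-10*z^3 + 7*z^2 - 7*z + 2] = -30*z^2 + 14*z - 7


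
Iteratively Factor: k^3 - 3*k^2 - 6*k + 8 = (k - 4)*(k^2 + k - 2) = (k - 4)*(k - 1)*(k + 2)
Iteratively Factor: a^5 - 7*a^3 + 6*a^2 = (a)*(a^4 - 7*a^2 + 6*a) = a^2*(a^3 - 7*a + 6) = a^2*(a - 1)*(a^2 + a - 6) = a^2*(a - 2)*(a - 1)*(a + 3)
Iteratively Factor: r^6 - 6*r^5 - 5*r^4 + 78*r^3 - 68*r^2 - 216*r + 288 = (r - 2)*(r^5 - 4*r^4 - 13*r^3 + 52*r^2 + 36*r - 144) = (r - 3)*(r - 2)*(r^4 - r^3 - 16*r^2 + 4*r + 48) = (r - 3)*(r - 2)*(r + 3)*(r^3 - 4*r^2 - 4*r + 16) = (r - 3)*(r - 2)*(r + 2)*(r + 3)*(r^2 - 6*r + 8) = (r - 3)*(r - 2)^2*(r + 2)*(r + 3)*(r - 4)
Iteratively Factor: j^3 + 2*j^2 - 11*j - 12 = (j + 1)*(j^2 + j - 12) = (j + 1)*(j + 4)*(j - 3)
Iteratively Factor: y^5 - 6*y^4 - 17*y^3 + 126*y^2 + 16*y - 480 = (y - 3)*(y^4 - 3*y^3 - 26*y^2 + 48*y + 160) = (y - 3)*(y + 2)*(y^3 - 5*y^2 - 16*y + 80) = (y - 3)*(y + 2)*(y + 4)*(y^2 - 9*y + 20) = (y - 4)*(y - 3)*(y + 2)*(y + 4)*(y - 5)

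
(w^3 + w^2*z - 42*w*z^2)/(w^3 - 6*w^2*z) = (w + 7*z)/w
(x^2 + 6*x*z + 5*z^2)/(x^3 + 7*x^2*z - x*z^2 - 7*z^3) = (x + 5*z)/(x^2 + 6*x*z - 7*z^2)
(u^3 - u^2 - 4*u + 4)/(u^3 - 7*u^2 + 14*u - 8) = (u + 2)/(u - 4)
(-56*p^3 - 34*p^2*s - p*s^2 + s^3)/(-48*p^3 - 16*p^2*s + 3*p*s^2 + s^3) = (14*p^2 + 5*p*s - s^2)/(12*p^2 + p*s - s^2)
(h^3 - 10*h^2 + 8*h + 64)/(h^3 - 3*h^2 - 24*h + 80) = (h^2 - 6*h - 16)/(h^2 + h - 20)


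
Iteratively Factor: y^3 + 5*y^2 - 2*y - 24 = (y + 4)*(y^2 + y - 6) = (y + 3)*(y + 4)*(y - 2)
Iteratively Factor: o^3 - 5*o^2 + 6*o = (o - 2)*(o^2 - 3*o) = o*(o - 2)*(o - 3)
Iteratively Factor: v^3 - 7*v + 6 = (v - 2)*(v^2 + 2*v - 3) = (v - 2)*(v - 1)*(v + 3)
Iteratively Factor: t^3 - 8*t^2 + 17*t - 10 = (t - 1)*(t^2 - 7*t + 10) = (t - 2)*(t - 1)*(t - 5)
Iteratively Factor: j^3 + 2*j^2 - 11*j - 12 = (j - 3)*(j^2 + 5*j + 4) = (j - 3)*(j + 4)*(j + 1)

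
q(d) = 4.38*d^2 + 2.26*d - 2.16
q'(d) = 8.76*d + 2.26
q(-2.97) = 29.76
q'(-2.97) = -23.76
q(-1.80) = 7.96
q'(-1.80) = -13.51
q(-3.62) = 47.06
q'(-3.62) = -29.45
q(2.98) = 43.47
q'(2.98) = 28.36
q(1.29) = 8.04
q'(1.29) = 13.56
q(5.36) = 135.79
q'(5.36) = 49.21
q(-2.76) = 24.97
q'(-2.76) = -21.92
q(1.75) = 15.21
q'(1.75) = 17.59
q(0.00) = -2.16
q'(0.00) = 2.26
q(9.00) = 372.96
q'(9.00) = 81.10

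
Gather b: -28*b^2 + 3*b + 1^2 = -28*b^2 + 3*b + 1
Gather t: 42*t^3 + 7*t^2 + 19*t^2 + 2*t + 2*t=42*t^3 + 26*t^2 + 4*t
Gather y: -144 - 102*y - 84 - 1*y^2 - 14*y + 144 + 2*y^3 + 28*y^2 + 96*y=2*y^3 + 27*y^2 - 20*y - 84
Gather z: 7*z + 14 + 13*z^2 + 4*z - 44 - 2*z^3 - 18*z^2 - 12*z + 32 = -2*z^3 - 5*z^2 - z + 2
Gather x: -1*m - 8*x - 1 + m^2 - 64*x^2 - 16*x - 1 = m^2 - m - 64*x^2 - 24*x - 2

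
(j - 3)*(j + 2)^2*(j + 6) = j^4 + 7*j^3 - 2*j^2 - 60*j - 72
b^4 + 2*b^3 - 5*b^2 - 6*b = b*(b - 2)*(b + 1)*(b + 3)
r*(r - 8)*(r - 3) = r^3 - 11*r^2 + 24*r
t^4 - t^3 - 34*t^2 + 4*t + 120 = (t - 6)*(t - 2)*(t + 2)*(t + 5)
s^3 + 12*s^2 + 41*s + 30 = (s + 1)*(s + 5)*(s + 6)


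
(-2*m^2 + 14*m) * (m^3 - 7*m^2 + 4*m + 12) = -2*m^5 + 28*m^4 - 106*m^3 + 32*m^2 + 168*m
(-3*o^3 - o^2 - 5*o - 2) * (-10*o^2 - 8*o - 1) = 30*o^5 + 34*o^4 + 61*o^3 + 61*o^2 + 21*o + 2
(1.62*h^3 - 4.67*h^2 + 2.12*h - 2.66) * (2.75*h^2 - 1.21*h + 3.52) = 4.455*h^5 - 14.8027*h^4 + 17.1831*h^3 - 26.3186*h^2 + 10.681*h - 9.3632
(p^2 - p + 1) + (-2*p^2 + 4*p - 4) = -p^2 + 3*p - 3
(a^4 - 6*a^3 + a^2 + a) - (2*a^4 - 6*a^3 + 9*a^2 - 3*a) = -a^4 - 8*a^2 + 4*a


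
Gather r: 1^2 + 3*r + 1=3*r + 2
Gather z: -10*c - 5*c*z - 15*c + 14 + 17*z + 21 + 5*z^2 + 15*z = -25*c + 5*z^2 + z*(32 - 5*c) + 35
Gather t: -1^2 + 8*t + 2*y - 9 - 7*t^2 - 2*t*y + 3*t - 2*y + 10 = -7*t^2 + t*(11 - 2*y)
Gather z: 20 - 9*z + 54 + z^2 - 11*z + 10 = z^2 - 20*z + 84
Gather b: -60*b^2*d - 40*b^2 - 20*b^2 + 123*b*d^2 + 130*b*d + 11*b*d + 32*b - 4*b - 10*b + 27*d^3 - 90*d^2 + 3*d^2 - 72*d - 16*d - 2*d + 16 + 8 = b^2*(-60*d - 60) + b*(123*d^2 + 141*d + 18) + 27*d^3 - 87*d^2 - 90*d + 24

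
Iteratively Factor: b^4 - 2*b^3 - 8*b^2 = (b)*(b^3 - 2*b^2 - 8*b) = b*(b - 4)*(b^2 + 2*b) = b^2*(b - 4)*(b + 2)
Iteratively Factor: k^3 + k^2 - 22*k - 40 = (k - 5)*(k^2 + 6*k + 8) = (k - 5)*(k + 2)*(k + 4)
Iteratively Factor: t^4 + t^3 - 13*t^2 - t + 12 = (t - 1)*(t^3 + 2*t^2 - 11*t - 12) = (t - 1)*(t + 1)*(t^2 + t - 12) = (t - 1)*(t + 1)*(t + 4)*(t - 3)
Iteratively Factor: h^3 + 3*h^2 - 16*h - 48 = (h - 4)*(h^2 + 7*h + 12) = (h - 4)*(h + 4)*(h + 3)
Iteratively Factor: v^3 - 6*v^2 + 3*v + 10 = (v - 2)*(v^2 - 4*v - 5) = (v - 2)*(v + 1)*(v - 5)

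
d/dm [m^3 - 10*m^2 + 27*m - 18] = 3*m^2 - 20*m + 27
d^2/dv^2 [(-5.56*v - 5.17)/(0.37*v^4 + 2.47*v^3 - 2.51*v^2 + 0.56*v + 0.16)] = (-9.133968*v^7 - 95.456004*v^6 - 314.290482*v^5 - 78.3408300000001*v^4 + 460.4614*v^3 - 208.295454*v^2 + 42.46344*v - 6.398816)/(0.050653*v^12 + 1.014429*v^11 + 5.741142*v^10 + 1.535881*v^9 - 35.81025*v^8 + 54.690165*v^7 - 34.259267*v^6 + 7.155144*v^5 + 2.018928*v^4 - 0.984064*v^3 - 0.04224*v^2 + 0.043008*v + 0.004096)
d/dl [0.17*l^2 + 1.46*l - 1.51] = 0.34*l + 1.46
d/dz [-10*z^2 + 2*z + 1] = 2 - 20*z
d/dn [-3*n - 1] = -3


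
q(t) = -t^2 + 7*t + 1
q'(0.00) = 7.00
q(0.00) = 1.00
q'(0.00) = 7.00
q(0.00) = 1.00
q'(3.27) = 0.46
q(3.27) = 13.20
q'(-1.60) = 10.20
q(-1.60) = -12.76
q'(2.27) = 2.46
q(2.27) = 11.74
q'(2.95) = 1.10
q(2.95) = 12.95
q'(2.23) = 2.54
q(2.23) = 11.64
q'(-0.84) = 8.68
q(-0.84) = -5.59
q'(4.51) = -2.02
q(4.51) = 12.23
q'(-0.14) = 7.28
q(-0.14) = 0.00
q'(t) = 7 - 2*t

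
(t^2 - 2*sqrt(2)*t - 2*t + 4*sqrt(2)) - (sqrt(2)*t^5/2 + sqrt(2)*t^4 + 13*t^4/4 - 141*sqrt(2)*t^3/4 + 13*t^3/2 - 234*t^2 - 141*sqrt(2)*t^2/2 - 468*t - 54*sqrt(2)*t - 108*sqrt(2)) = -sqrt(2)*t^5/2 - 13*t^4/4 - sqrt(2)*t^4 - 13*t^3/2 + 141*sqrt(2)*t^3/4 + 141*sqrt(2)*t^2/2 + 235*t^2 + 52*sqrt(2)*t + 466*t + 112*sqrt(2)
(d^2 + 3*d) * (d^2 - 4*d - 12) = d^4 - d^3 - 24*d^2 - 36*d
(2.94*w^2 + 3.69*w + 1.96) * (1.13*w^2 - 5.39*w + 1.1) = 3.3222*w^4 - 11.6769*w^3 - 14.4403*w^2 - 6.5054*w + 2.156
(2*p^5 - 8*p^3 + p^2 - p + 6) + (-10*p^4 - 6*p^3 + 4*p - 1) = 2*p^5 - 10*p^4 - 14*p^3 + p^2 + 3*p + 5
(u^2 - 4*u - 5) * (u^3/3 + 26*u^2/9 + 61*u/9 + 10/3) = u^5/3 + 14*u^4/9 - 58*u^3/9 - 344*u^2/9 - 425*u/9 - 50/3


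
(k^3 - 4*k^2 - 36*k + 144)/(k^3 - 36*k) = (k - 4)/k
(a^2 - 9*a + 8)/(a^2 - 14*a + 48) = (a - 1)/(a - 6)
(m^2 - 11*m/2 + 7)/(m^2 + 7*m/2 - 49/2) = (m - 2)/(m + 7)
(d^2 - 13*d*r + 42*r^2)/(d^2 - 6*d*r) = (d - 7*r)/d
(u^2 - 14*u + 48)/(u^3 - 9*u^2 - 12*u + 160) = (u - 6)/(u^2 - u - 20)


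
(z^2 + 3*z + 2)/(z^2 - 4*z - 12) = (z + 1)/(z - 6)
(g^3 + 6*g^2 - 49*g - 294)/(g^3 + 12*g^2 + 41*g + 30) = (g^2 - 49)/(g^2 + 6*g + 5)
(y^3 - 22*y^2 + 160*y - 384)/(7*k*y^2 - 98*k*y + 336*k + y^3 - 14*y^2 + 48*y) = (y - 8)/(7*k + y)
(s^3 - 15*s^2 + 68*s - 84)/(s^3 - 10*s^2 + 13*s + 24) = (s^3 - 15*s^2 + 68*s - 84)/(s^3 - 10*s^2 + 13*s + 24)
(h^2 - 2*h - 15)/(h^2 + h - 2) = (h^2 - 2*h - 15)/(h^2 + h - 2)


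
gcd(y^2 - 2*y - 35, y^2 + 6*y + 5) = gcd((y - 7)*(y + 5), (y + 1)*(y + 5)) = y + 5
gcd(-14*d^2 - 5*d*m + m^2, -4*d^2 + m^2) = 2*d + m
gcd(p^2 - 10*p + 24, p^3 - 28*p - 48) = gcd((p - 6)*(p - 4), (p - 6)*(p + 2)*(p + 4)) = p - 6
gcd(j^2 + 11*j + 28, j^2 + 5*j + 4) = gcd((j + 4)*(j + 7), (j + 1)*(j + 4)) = j + 4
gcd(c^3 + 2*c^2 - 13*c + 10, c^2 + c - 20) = c + 5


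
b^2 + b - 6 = (b - 2)*(b + 3)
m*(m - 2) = m^2 - 2*m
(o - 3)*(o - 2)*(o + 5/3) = o^3 - 10*o^2/3 - 7*o/3 + 10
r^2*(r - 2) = r^3 - 2*r^2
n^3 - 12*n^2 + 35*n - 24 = (n - 8)*(n - 3)*(n - 1)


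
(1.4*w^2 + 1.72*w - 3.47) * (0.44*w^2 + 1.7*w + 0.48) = 0.616*w^4 + 3.1368*w^3 + 2.0692*w^2 - 5.0734*w - 1.6656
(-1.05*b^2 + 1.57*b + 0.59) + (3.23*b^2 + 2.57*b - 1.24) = 2.18*b^2 + 4.14*b - 0.65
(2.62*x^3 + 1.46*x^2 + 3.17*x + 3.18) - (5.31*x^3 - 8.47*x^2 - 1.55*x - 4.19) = -2.69*x^3 + 9.93*x^2 + 4.72*x + 7.37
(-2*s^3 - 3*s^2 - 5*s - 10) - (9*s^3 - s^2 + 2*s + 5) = -11*s^3 - 2*s^2 - 7*s - 15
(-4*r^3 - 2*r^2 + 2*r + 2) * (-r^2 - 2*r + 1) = 4*r^5 + 10*r^4 - 2*r^3 - 8*r^2 - 2*r + 2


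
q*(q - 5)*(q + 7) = q^3 + 2*q^2 - 35*q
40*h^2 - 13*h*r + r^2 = (-8*h + r)*(-5*h + r)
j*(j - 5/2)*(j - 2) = j^3 - 9*j^2/2 + 5*j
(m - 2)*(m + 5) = m^2 + 3*m - 10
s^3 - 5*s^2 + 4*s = s*(s - 4)*(s - 1)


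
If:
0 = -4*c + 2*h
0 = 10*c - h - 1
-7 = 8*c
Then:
No Solution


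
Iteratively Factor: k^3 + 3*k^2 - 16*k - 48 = (k - 4)*(k^2 + 7*k + 12) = (k - 4)*(k + 3)*(k + 4)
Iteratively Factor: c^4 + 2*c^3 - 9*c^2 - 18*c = (c + 2)*(c^3 - 9*c) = (c - 3)*(c + 2)*(c^2 + 3*c) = (c - 3)*(c + 2)*(c + 3)*(c)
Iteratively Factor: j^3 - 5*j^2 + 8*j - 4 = (j - 1)*(j^2 - 4*j + 4) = (j - 2)*(j - 1)*(j - 2)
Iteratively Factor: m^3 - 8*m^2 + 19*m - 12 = (m - 3)*(m^2 - 5*m + 4) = (m - 3)*(m - 1)*(m - 4)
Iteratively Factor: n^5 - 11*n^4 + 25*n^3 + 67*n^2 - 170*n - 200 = (n - 4)*(n^4 - 7*n^3 - 3*n^2 + 55*n + 50) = (n - 4)*(n + 1)*(n^3 - 8*n^2 + 5*n + 50) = (n - 5)*(n - 4)*(n + 1)*(n^2 - 3*n - 10) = (n - 5)*(n - 4)*(n + 1)*(n + 2)*(n - 5)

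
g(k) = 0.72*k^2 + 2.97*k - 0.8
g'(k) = 1.44*k + 2.97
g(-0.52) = -2.15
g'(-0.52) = 2.22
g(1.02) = 2.98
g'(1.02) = 4.44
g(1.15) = 3.57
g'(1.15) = 4.63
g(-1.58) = -3.70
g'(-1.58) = 0.69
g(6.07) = 43.76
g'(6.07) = 11.71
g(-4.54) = 0.56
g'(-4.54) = -3.57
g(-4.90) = 1.93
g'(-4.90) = -4.09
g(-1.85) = -3.83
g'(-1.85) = 0.31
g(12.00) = 138.52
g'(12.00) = 20.25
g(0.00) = -0.80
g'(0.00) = 2.97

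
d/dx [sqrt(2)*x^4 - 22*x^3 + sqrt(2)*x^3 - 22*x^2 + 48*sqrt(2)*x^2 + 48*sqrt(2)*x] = 4*sqrt(2)*x^3 - 66*x^2 + 3*sqrt(2)*x^2 - 44*x + 96*sqrt(2)*x + 48*sqrt(2)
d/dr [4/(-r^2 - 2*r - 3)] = 8*(r + 1)/(r^2 + 2*r + 3)^2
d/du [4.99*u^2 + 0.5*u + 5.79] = 9.98*u + 0.5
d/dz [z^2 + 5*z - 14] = 2*z + 5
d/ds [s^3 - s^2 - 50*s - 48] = 3*s^2 - 2*s - 50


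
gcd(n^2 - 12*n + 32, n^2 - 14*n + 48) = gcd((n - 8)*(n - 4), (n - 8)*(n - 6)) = n - 8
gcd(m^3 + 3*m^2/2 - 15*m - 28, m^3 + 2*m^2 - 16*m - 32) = m^2 - 2*m - 8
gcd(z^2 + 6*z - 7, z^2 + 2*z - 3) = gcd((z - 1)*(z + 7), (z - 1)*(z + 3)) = z - 1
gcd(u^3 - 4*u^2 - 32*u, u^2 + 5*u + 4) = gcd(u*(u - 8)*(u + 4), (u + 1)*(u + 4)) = u + 4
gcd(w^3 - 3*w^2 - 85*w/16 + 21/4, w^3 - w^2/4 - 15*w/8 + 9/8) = w - 3/4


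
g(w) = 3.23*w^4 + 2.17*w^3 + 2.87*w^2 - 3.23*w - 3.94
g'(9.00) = 9994.42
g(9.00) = 22973.42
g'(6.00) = 3056.29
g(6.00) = 4734.80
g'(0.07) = -2.79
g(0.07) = -4.15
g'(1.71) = 90.22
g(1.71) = 37.40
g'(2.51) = 256.50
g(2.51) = 168.55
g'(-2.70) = -225.57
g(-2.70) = 154.65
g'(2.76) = 333.84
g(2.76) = 242.06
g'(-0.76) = -9.50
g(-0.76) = 0.30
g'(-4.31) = -941.45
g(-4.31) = 1004.14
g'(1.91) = 121.51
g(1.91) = 58.47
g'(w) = 12.92*w^3 + 6.51*w^2 + 5.74*w - 3.23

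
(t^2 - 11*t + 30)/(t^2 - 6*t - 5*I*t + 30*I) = (t - 5)/(t - 5*I)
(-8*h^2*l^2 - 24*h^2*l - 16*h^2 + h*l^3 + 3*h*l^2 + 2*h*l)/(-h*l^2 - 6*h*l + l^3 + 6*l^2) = h*(8*h*l^2 + 24*h*l + 16*h - l^3 - 3*l^2 - 2*l)/(l*(h*l + 6*h - l^2 - 6*l))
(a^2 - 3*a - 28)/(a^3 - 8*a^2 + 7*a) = (a + 4)/(a*(a - 1))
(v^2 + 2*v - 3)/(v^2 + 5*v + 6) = (v - 1)/(v + 2)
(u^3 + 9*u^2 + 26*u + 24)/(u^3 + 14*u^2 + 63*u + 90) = (u^2 + 6*u + 8)/(u^2 + 11*u + 30)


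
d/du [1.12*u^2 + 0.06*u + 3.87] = 2.24*u + 0.06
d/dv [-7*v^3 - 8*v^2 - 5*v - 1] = -21*v^2 - 16*v - 5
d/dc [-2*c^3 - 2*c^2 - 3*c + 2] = -6*c^2 - 4*c - 3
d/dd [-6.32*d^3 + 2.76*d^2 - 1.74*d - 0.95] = -18.96*d^2 + 5.52*d - 1.74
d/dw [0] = 0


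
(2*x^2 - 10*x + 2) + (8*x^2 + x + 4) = 10*x^2 - 9*x + 6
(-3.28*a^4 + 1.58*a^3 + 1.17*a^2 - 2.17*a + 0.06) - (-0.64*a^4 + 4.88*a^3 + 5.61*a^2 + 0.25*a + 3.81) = -2.64*a^4 - 3.3*a^3 - 4.44*a^2 - 2.42*a - 3.75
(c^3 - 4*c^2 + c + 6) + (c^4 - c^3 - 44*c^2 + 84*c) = c^4 - 48*c^2 + 85*c + 6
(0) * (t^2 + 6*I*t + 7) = 0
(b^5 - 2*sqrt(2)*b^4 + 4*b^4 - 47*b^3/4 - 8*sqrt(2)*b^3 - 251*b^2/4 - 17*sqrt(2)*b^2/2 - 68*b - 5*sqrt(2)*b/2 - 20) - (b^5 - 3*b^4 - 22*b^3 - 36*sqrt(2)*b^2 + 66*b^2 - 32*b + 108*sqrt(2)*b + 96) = -2*sqrt(2)*b^4 + 7*b^4 - 8*sqrt(2)*b^3 + 41*b^3/4 - 515*b^2/4 + 55*sqrt(2)*b^2/2 - 221*sqrt(2)*b/2 - 36*b - 116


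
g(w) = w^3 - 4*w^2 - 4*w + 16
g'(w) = 3*w^2 - 8*w - 4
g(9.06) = 395.10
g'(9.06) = 169.77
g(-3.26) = -48.12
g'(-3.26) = 53.96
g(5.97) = 62.33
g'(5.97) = 55.16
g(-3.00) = -35.00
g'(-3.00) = 47.00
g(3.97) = -0.35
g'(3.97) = 11.52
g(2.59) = -3.82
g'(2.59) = -4.60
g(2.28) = -2.06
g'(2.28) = -6.64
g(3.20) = -4.99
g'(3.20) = 1.12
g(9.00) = 385.00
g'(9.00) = 167.00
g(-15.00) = -4199.00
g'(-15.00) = 791.00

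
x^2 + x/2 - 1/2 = (x - 1/2)*(x + 1)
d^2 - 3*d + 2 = (d - 2)*(d - 1)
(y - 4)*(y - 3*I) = y^2 - 4*y - 3*I*y + 12*I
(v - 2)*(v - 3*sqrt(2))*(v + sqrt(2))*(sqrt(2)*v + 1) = sqrt(2)*v^4 - 3*v^3 - 2*sqrt(2)*v^3 - 8*sqrt(2)*v^2 + 6*v^2 - 6*v + 16*sqrt(2)*v + 12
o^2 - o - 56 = (o - 8)*(o + 7)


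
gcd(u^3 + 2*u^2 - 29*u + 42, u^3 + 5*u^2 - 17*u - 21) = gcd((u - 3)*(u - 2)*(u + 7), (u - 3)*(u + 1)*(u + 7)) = u^2 + 4*u - 21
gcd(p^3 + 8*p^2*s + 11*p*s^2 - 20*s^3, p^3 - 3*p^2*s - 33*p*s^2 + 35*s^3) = p^2 + 4*p*s - 5*s^2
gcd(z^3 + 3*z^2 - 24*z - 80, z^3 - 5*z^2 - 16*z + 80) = z^2 - z - 20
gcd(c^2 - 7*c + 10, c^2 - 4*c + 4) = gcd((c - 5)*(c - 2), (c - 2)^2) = c - 2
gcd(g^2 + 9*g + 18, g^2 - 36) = g + 6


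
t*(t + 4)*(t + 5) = t^3 + 9*t^2 + 20*t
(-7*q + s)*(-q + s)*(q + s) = 7*q^3 - q^2*s - 7*q*s^2 + s^3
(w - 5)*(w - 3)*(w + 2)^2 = w^4 - 4*w^3 - 13*w^2 + 28*w + 60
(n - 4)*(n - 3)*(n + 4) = n^3 - 3*n^2 - 16*n + 48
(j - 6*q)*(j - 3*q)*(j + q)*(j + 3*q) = j^4 - 5*j^3*q - 15*j^2*q^2 + 45*j*q^3 + 54*q^4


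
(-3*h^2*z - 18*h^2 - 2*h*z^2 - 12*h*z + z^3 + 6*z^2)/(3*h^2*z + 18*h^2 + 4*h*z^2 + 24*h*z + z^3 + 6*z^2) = (-3*h + z)/(3*h + z)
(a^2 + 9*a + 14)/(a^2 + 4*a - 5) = (a^2 + 9*a + 14)/(a^2 + 4*a - 5)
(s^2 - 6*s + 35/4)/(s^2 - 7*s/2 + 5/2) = (s - 7/2)/(s - 1)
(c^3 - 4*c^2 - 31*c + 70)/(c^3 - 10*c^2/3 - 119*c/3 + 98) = 3*(c^2 + 3*c - 10)/(3*c^2 + 11*c - 42)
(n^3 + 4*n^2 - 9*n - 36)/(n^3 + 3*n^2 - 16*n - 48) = (n - 3)/(n - 4)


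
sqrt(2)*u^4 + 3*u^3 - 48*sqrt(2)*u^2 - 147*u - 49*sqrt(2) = (u - 7)*(u + 7)*(u + sqrt(2))*(sqrt(2)*u + 1)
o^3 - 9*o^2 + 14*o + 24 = (o - 6)*(o - 4)*(o + 1)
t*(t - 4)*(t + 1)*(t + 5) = t^4 + 2*t^3 - 19*t^2 - 20*t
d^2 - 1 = (d - 1)*(d + 1)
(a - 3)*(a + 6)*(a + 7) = a^3 + 10*a^2 + 3*a - 126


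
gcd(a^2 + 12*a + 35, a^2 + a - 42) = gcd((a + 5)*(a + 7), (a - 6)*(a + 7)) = a + 7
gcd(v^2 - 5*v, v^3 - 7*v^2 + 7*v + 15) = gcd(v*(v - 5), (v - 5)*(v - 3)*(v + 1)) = v - 5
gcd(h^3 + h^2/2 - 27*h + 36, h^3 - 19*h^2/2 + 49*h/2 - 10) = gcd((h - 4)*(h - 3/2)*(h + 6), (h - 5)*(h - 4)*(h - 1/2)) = h - 4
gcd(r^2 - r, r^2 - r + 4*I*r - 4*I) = r - 1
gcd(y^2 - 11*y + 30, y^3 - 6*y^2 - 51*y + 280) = y - 5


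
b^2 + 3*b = b*(b + 3)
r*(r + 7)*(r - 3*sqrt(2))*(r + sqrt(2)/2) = r^4 - 5*sqrt(2)*r^3/2 + 7*r^3 - 35*sqrt(2)*r^2/2 - 3*r^2 - 21*r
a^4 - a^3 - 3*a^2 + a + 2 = (a - 2)*(a - 1)*(a + 1)^2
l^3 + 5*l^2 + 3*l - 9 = (l - 1)*(l + 3)^2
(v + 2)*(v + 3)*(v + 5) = v^3 + 10*v^2 + 31*v + 30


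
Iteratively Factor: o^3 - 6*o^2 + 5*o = (o - 1)*(o^2 - 5*o) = (o - 5)*(o - 1)*(o)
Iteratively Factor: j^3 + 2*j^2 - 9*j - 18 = (j - 3)*(j^2 + 5*j + 6) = (j - 3)*(j + 2)*(j + 3)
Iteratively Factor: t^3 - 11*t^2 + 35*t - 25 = (t - 5)*(t^2 - 6*t + 5) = (t - 5)*(t - 1)*(t - 5)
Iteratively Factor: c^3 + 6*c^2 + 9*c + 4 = (c + 1)*(c^2 + 5*c + 4) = (c + 1)*(c + 4)*(c + 1)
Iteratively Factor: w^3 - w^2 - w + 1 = (w - 1)*(w^2 - 1) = (w - 1)^2*(w + 1)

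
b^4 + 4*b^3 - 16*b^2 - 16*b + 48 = (b - 2)^2*(b + 2)*(b + 6)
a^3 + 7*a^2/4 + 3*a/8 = a*(a + 1/4)*(a + 3/2)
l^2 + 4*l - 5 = (l - 1)*(l + 5)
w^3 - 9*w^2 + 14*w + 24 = (w - 6)*(w - 4)*(w + 1)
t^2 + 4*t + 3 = (t + 1)*(t + 3)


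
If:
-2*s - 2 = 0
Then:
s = -1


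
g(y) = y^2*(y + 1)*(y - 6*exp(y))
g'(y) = y^2*(1 - 6*exp(y))*(y + 1) + y^2*(y - 6*exp(y)) + 2*y*(y + 1)*(y - 6*exp(y)) = y*(-6*y^2*exp(y) + 4*y^2 - 24*y*exp(y) + 3*y - 12*exp(y))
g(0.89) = -20.54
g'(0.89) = -77.40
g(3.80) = -18326.59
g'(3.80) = -31984.27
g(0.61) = -6.25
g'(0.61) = -30.39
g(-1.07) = 0.25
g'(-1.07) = -3.97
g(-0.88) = -0.31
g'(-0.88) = -2.04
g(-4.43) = 303.01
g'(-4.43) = -287.64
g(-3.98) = 193.17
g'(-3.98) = -203.80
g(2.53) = -1644.73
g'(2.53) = -3445.40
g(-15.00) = 47250.01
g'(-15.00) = -12825.00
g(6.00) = -608472.34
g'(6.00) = -899481.07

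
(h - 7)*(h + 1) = h^2 - 6*h - 7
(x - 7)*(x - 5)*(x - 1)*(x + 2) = x^4 - 11*x^3 + 21*x^2 + 59*x - 70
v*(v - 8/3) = v^2 - 8*v/3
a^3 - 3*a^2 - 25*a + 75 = (a - 5)*(a - 3)*(a + 5)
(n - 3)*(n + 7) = n^2 + 4*n - 21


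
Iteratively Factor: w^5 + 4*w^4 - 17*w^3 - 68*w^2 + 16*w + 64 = (w - 1)*(w^4 + 5*w^3 - 12*w^2 - 80*w - 64) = (w - 4)*(w - 1)*(w^3 + 9*w^2 + 24*w + 16) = (w - 4)*(w - 1)*(w + 4)*(w^2 + 5*w + 4) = (w - 4)*(w - 1)*(w + 1)*(w + 4)*(w + 4)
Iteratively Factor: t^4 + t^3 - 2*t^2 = (t)*(t^3 + t^2 - 2*t) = t*(t + 2)*(t^2 - t) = t^2*(t + 2)*(t - 1)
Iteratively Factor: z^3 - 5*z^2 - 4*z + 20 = (z + 2)*(z^2 - 7*z + 10) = (z - 5)*(z + 2)*(z - 2)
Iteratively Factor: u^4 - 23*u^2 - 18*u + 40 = (u + 2)*(u^3 - 2*u^2 - 19*u + 20) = (u - 1)*(u + 2)*(u^2 - u - 20) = (u - 1)*(u + 2)*(u + 4)*(u - 5)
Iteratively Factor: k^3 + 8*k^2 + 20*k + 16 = (k + 4)*(k^2 + 4*k + 4) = (k + 2)*(k + 4)*(k + 2)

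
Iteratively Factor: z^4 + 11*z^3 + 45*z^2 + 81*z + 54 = (z + 3)*(z^3 + 8*z^2 + 21*z + 18) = (z + 2)*(z + 3)*(z^2 + 6*z + 9) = (z + 2)*(z + 3)^2*(z + 3)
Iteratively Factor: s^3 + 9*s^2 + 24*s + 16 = (s + 1)*(s^2 + 8*s + 16) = (s + 1)*(s + 4)*(s + 4)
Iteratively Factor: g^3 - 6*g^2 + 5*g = (g - 1)*(g^2 - 5*g) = g*(g - 1)*(g - 5)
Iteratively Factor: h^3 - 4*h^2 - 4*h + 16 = (h - 4)*(h^2 - 4) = (h - 4)*(h + 2)*(h - 2)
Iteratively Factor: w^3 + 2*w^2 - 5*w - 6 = (w + 3)*(w^2 - w - 2) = (w + 1)*(w + 3)*(w - 2)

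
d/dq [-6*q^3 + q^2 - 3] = 2*q*(1 - 9*q)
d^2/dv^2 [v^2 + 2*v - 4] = 2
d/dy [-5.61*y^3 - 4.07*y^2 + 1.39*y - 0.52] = -16.83*y^2 - 8.14*y + 1.39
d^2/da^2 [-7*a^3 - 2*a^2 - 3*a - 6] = -42*a - 4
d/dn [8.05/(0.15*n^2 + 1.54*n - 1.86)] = (-2.415*n - 12.397)/(0.15*n^2 + 1.54*n - 1.86)^2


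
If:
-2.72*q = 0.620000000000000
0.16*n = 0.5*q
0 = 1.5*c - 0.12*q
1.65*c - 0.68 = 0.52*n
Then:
No Solution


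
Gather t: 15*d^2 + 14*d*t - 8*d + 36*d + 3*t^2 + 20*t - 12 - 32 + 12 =15*d^2 + 28*d + 3*t^2 + t*(14*d + 20) - 32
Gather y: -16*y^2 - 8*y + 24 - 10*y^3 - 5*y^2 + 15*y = -10*y^3 - 21*y^2 + 7*y + 24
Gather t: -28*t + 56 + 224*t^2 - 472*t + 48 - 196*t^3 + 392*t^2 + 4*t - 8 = -196*t^3 + 616*t^2 - 496*t + 96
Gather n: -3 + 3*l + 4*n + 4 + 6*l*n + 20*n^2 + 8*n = 3*l + 20*n^2 + n*(6*l + 12) + 1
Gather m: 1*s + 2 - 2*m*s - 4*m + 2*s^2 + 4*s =m*(-2*s - 4) + 2*s^2 + 5*s + 2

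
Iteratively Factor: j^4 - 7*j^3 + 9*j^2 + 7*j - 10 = (j - 2)*(j^3 - 5*j^2 - j + 5) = (j - 2)*(j + 1)*(j^2 - 6*j + 5) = (j - 2)*(j - 1)*(j + 1)*(j - 5)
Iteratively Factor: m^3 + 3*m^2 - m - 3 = (m + 1)*(m^2 + 2*m - 3) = (m + 1)*(m + 3)*(m - 1)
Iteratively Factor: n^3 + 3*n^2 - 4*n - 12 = (n - 2)*(n^2 + 5*n + 6) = (n - 2)*(n + 2)*(n + 3)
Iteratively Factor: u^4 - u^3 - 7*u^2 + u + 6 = (u - 3)*(u^3 + 2*u^2 - u - 2) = (u - 3)*(u + 2)*(u^2 - 1) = (u - 3)*(u + 1)*(u + 2)*(u - 1)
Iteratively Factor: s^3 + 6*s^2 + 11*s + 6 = (s + 1)*(s^2 + 5*s + 6) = (s + 1)*(s + 2)*(s + 3)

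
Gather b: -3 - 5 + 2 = -6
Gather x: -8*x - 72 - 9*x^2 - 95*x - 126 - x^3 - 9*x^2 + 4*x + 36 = -x^3 - 18*x^2 - 99*x - 162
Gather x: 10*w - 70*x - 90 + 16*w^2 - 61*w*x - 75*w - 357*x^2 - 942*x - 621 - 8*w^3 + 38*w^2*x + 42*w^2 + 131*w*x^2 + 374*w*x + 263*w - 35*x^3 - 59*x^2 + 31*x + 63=-8*w^3 + 58*w^2 + 198*w - 35*x^3 + x^2*(131*w - 416) + x*(38*w^2 + 313*w - 981) - 648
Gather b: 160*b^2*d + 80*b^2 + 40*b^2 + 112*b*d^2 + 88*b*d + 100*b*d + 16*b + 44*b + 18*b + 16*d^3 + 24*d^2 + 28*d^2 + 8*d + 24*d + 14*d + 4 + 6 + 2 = b^2*(160*d + 120) + b*(112*d^2 + 188*d + 78) + 16*d^3 + 52*d^2 + 46*d + 12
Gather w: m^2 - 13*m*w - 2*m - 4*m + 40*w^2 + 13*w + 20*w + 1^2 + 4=m^2 - 6*m + 40*w^2 + w*(33 - 13*m) + 5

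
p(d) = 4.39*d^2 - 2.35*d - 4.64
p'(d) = 8.78*d - 2.35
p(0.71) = -4.10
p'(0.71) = 3.88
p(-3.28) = 50.30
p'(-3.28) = -31.15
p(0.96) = -2.85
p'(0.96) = 6.08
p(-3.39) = 53.78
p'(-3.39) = -32.11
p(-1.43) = 7.70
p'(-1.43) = -14.91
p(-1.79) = 13.63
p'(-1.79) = -18.07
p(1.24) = -0.80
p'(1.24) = 8.54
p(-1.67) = 11.53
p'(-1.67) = -17.01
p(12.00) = 599.32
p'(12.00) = 103.01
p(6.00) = 139.30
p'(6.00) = 50.33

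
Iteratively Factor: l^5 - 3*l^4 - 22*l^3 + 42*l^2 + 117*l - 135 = (l + 3)*(l^4 - 6*l^3 - 4*l^2 + 54*l - 45) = (l - 1)*(l + 3)*(l^3 - 5*l^2 - 9*l + 45) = (l - 1)*(l + 3)^2*(l^2 - 8*l + 15) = (l - 5)*(l - 1)*(l + 3)^2*(l - 3)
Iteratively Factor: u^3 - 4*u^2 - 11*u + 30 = (u - 2)*(u^2 - 2*u - 15) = (u - 2)*(u + 3)*(u - 5)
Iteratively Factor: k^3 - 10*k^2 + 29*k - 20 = (k - 1)*(k^2 - 9*k + 20) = (k - 4)*(k - 1)*(k - 5)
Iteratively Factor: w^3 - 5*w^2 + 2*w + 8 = (w + 1)*(w^2 - 6*w + 8) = (w - 2)*(w + 1)*(w - 4)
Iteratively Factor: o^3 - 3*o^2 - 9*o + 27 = (o - 3)*(o^2 - 9) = (o - 3)^2*(o + 3)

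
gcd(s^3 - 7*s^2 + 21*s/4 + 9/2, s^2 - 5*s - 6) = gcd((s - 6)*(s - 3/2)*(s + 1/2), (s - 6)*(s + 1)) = s - 6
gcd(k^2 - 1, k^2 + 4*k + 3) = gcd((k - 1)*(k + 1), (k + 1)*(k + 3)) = k + 1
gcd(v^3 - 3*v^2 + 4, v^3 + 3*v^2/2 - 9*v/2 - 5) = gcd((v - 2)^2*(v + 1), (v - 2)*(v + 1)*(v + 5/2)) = v^2 - v - 2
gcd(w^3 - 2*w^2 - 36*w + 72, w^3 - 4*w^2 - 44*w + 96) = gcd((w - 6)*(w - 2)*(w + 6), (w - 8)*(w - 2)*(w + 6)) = w^2 + 4*w - 12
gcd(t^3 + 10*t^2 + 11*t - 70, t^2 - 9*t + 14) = t - 2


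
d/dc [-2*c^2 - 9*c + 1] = -4*c - 9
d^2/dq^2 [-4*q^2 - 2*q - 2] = -8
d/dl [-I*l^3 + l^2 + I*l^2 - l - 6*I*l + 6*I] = -3*I*l^2 + 2*l*(1 + I) - 1 - 6*I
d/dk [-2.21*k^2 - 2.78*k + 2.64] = -4.42*k - 2.78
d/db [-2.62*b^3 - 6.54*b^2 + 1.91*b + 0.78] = -7.86*b^2 - 13.08*b + 1.91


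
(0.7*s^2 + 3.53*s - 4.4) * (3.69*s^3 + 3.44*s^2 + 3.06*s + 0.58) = 2.583*s^5 + 15.4337*s^4 - 1.9508*s^3 - 3.9282*s^2 - 11.4166*s - 2.552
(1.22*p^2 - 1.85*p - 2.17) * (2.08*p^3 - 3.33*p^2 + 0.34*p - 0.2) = 2.5376*p^5 - 7.9106*p^4 + 2.0617*p^3 + 6.3531*p^2 - 0.3678*p + 0.434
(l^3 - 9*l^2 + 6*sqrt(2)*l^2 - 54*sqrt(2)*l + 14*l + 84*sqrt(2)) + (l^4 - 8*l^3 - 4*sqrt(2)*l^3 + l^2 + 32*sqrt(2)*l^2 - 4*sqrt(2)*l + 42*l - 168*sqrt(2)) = l^4 - 7*l^3 - 4*sqrt(2)*l^3 - 8*l^2 + 38*sqrt(2)*l^2 - 58*sqrt(2)*l + 56*l - 84*sqrt(2)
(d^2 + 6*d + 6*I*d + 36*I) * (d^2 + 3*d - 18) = d^4 + 9*d^3 + 6*I*d^3 + 54*I*d^2 - 108*d - 648*I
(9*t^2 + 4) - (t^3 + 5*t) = -t^3 + 9*t^2 - 5*t + 4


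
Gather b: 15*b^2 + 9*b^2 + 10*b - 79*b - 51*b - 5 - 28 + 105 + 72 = 24*b^2 - 120*b + 144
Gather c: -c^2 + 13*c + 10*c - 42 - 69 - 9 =-c^2 + 23*c - 120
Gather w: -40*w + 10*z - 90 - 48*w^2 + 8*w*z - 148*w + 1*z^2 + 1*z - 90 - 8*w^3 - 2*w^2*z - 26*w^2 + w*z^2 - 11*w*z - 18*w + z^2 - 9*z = -8*w^3 + w^2*(-2*z - 74) + w*(z^2 - 3*z - 206) + 2*z^2 + 2*z - 180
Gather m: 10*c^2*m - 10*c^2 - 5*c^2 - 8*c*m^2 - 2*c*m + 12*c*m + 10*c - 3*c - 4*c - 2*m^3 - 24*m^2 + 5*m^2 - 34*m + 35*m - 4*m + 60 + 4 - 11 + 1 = -15*c^2 + 3*c - 2*m^3 + m^2*(-8*c - 19) + m*(10*c^2 + 10*c - 3) + 54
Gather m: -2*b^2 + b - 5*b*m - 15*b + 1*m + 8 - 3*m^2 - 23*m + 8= -2*b^2 - 14*b - 3*m^2 + m*(-5*b - 22) + 16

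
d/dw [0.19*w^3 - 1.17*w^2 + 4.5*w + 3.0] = 0.57*w^2 - 2.34*w + 4.5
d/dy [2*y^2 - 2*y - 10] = 4*y - 2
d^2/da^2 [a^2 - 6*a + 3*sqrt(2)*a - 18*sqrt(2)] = 2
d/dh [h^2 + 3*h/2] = 2*h + 3/2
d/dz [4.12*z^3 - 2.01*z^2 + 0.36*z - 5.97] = 12.36*z^2 - 4.02*z + 0.36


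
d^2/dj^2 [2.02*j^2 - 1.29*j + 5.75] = 4.04000000000000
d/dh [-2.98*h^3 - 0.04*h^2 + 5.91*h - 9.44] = -8.94*h^2 - 0.08*h + 5.91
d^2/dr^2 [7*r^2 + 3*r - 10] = 14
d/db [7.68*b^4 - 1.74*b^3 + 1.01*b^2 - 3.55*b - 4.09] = 30.72*b^3 - 5.22*b^2 + 2.02*b - 3.55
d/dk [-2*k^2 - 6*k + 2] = -4*k - 6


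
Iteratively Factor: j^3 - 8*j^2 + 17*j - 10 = (j - 2)*(j^2 - 6*j + 5) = (j - 5)*(j - 2)*(j - 1)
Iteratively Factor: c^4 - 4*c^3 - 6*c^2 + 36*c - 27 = (c - 1)*(c^3 - 3*c^2 - 9*c + 27) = (c - 1)*(c + 3)*(c^2 - 6*c + 9) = (c - 3)*(c - 1)*(c + 3)*(c - 3)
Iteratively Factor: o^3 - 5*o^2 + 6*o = (o - 3)*(o^2 - 2*o) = o*(o - 3)*(o - 2)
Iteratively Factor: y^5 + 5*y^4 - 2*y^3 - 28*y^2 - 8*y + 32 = (y - 1)*(y^4 + 6*y^3 + 4*y^2 - 24*y - 32) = (y - 2)*(y - 1)*(y^3 + 8*y^2 + 20*y + 16) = (y - 2)*(y - 1)*(y + 4)*(y^2 + 4*y + 4) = (y - 2)*(y - 1)*(y + 2)*(y + 4)*(y + 2)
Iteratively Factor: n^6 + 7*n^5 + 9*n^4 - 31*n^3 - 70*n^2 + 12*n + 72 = (n + 3)*(n^5 + 4*n^4 - 3*n^3 - 22*n^2 - 4*n + 24) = (n - 1)*(n + 3)*(n^4 + 5*n^3 + 2*n^2 - 20*n - 24) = (n - 1)*(n + 3)^2*(n^3 + 2*n^2 - 4*n - 8) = (n - 2)*(n - 1)*(n + 3)^2*(n^2 + 4*n + 4) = (n - 2)*(n - 1)*(n + 2)*(n + 3)^2*(n + 2)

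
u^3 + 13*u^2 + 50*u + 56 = (u + 2)*(u + 4)*(u + 7)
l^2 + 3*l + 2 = (l + 1)*(l + 2)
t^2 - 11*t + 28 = (t - 7)*(t - 4)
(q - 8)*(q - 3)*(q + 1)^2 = q^4 - 9*q^3 + 3*q^2 + 37*q + 24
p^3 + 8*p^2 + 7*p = p*(p + 1)*(p + 7)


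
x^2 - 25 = (x - 5)*(x + 5)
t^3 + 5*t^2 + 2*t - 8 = (t - 1)*(t + 2)*(t + 4)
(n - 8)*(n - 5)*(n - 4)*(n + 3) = n^4 - 14*n^3 + 41*n^2 + 116*n - 480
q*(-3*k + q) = -3*k*q + q^2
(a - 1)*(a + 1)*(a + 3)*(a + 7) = a^4 + 10*a^3 + 20*a^2 - 10*a - 21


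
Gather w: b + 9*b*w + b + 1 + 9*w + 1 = 2*b + w*(9*b + 9) + 2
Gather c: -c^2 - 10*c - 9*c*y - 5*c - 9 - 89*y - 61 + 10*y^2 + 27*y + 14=-c^2 + c*(-9*y - 15) + 10*y^2 - 62*y - 56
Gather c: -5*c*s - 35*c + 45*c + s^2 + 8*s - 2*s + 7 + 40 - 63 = c*(10 - 5*s) + s^2 + 6*s - 16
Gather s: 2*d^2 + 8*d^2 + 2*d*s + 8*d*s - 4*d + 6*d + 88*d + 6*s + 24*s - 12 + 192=10*d^2 + 90*d + s*(10*d + 30) + 180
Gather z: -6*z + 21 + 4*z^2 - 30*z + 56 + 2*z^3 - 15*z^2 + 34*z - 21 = 2*z^3 - 11*z^2 - 2*z + 56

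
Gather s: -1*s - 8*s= -9*s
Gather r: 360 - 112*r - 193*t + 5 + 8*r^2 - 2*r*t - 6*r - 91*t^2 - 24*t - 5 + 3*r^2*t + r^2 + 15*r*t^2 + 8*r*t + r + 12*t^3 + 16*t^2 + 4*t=r^2*(3*t + 9) + r*(15*t^2 + 6*t - 117) + 12*t^3 - 75*t^2 - 213*t + 360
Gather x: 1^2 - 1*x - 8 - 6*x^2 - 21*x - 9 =-6*x^2 - 22*x - 16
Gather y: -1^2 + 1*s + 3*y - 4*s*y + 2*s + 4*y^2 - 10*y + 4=3*s + 4*y^2 + y*(-4*s - 7) + 3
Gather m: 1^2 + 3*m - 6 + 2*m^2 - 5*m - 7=2*m^2 - 2*m - 12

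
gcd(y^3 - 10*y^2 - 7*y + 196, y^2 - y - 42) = y - 7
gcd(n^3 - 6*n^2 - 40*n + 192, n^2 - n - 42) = n + 6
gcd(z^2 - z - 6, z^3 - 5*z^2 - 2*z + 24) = z^2 - z - 6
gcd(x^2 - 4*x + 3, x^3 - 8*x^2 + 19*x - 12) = x^2 - 4*x + 3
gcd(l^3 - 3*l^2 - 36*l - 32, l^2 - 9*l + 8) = l - 8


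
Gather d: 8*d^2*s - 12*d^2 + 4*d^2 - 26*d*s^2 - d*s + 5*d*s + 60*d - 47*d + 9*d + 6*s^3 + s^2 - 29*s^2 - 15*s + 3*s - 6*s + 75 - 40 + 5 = d^2*(8*s - 8) + d*(-26*s^2 + 4*s + 22) + 6*s^3 - 28*s^2 - 18*s + 40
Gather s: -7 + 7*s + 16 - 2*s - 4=5*s + 5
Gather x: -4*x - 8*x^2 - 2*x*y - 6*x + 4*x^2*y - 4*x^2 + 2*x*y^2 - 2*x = x^2*(4*y - 12) + x*(2*y^2 - 2*y - 12)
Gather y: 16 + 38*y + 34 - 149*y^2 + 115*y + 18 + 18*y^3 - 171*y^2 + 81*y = 18*y^3 - 320*y^2 + 234*y + 68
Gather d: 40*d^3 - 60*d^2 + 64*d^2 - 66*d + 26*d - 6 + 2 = 40*d^3 + 4*d^2 - 40*d - 4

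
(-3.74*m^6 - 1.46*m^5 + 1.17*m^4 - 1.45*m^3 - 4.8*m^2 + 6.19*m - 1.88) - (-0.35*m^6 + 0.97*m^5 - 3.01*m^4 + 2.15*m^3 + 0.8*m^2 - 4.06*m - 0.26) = -3.39*m^6 - 2.43*m^5 + 4.18*m^4 - 3.6*m^3 - 5.6*m^2 + 10.25*m - 1.62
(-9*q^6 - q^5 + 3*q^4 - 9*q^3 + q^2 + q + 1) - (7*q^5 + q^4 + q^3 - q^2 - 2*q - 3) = -9*q^6 - 8*q^5 + 2*q^4 - 10*q^3 + 2*q^2 + 3*q + 4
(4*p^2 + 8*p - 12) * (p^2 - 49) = 4*p^4 + 8*p^3 - 208*p^2 - 392*p + 588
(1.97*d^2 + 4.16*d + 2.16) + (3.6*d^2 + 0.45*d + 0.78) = 5.57*d^2 + 4.61*d + 2.94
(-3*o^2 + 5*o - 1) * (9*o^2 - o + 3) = -27*o^4 + 48*o^3 - 23*o^2 + 16*o - 3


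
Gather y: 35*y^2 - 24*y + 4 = 35*y^2 - 24*y + 4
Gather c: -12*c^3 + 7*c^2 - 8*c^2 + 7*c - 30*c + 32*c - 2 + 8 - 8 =-12*c^3 - c^2 + 9*c - 2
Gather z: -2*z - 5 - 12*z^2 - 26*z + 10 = -12*z^2 - 28*z + 5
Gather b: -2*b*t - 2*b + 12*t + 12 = b*(-2*t - 2) + 12*t + 12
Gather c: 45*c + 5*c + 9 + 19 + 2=50*c + 30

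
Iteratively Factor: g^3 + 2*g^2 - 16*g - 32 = (g + 4)*(g^2 - 2*g - 8) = (g - 4)*(g + 4)*(g + 2)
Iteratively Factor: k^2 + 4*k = (k + 4)*(k)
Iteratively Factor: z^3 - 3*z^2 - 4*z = (z - 4)*(z^2 + z) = z*(z - 4)*(z + 1)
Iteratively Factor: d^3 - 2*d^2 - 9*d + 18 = (d - 3)*(d^2 + d - 6) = (d - 3)*(d + 3)*(d - 2)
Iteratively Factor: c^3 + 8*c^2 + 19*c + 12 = (c + 4)*(c^2 + 4*c + 3) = (c + 1)*(c + 4)*(c + 3)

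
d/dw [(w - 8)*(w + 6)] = 2*w - 2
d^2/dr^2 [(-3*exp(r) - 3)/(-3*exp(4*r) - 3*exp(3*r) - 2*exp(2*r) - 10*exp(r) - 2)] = (243*exp(8*r) + 729*exp(7*r) + 765*exp(6*r) - 297*exp(5*r) - 636*exp(4*r) - 354*exp(3*r) - 54*exp(2*r) + 192*exp(r) - 48)*exp(r)/(27*exp(12*r) + 81*exp(11*r) + 135*exp(10*r) + 405*exp(9*r) + 684*exp(8*r) + 774*exp(7*r) + 1394*exp(6*r) + 1452*exp(5*r) + 1020*exp(4*r) + 1276*exp(3*r) + 624*exp(2*r) + 120*exp(r) + 8)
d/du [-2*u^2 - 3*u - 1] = -4*u - 3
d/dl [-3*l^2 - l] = -6*l - 1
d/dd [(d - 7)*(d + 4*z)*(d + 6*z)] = 3*d^2 + 20*d*z - 14*d + 24*z^2 - 70*z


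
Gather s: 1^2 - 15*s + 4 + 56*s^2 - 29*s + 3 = 56*s^2 - 44*s + 8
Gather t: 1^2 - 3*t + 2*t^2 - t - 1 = 2*t^2 - 4*t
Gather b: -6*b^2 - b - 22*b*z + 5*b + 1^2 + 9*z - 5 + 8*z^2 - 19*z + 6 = -6*b^2 + b*(4 - 22*z) + 8*z^2 - 10*z + 2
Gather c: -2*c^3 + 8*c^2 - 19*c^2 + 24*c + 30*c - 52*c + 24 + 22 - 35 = -2*c^3 - 11*c^2 + 2*c + 11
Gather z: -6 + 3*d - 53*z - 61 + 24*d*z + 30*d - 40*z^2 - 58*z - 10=33*d - 40*z^2 + z*(24*d - 111) - 77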